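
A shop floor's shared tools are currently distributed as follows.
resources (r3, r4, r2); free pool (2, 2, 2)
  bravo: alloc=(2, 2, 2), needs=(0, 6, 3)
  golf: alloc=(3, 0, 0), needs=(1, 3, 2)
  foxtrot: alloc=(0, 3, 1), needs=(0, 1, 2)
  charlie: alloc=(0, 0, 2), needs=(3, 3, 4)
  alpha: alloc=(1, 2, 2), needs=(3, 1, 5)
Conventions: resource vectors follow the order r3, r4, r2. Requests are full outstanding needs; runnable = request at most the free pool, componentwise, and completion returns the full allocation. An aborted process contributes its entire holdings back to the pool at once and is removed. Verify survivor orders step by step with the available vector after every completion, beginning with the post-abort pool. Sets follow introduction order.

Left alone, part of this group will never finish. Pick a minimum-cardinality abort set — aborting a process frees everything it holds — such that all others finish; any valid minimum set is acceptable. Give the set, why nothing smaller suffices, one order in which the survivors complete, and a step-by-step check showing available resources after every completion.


Abort charlie.
Key observation: no ordering could ever have run alpha before the abort of charlie; with (0, 0, 2) back in the pool it fits at step 3.
Minimality: the empty abort set fails — the state is deadlocked as it stands.
Survivors finish in the order: foxtrot, golf, alpha, bravo. Walking it through (pool after the aborts first):
  pool = (2, 2, 4)
  foxtrot: need (0, 1, 2) fits (2, 2, 4); releases (0, 3, 1), pool now (2, 5, 5)
  golf: need (1, 3, 2) fits (2, 5, 5); releases (3, 0, 0), pool now (5, 5, 5)
  alpha: need (3, 1, 5) fits (5, 5, 5); releases (1, 2, 2), pool now (6, 7, 7)
  bravo: need (0, 6, 3) fits (6, 7, 7); releases (2, 2, 2), pool now (8, 9, 9)


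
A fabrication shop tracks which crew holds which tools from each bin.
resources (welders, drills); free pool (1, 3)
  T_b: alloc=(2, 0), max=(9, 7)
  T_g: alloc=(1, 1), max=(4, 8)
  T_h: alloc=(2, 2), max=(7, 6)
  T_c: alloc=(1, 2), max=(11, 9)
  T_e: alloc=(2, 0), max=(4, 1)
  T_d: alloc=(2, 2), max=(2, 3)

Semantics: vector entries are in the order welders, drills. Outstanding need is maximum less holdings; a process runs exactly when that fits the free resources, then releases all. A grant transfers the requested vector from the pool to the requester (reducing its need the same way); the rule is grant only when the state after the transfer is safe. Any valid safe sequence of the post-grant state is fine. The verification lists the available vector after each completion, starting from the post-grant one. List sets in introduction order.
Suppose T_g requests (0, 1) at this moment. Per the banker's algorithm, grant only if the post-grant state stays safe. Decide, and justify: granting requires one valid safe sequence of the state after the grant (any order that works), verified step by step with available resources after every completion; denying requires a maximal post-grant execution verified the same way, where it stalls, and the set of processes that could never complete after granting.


GRANT — the state after the grant stays safe, e.g. via T_d, T_e, T_h, T_g, T_b, T_c.
Key observation: (1, 2) free after granting still covers T_d first, and each release covers the next.
Verifying the post-grant state step by step:
  pool = (1, 2)
  T_d needs (0, 1) <= (1, 2) -> finishes; pool += (2, 2) = (3, 4)
  T_e needs (2, 1) <= (3, 4) -> finishes; pool += (2, 0) = (5, 4)
  T_h needs (5, 4) <= (5, 4) -> finishes; pool += (2, 2) = (7, 6)
  T_g needs (3, 6) <= (7, 6) -> finishes; pool += (1, 2) = (8, 8)
  T_b needs (7, 7) <= (8, 8) -> finishes; pool += (2, 0) = (10, 8)
  T_c needs (10, 7) <= (10, 8) -> finishes; pool += (1, 2) = (11, 10)


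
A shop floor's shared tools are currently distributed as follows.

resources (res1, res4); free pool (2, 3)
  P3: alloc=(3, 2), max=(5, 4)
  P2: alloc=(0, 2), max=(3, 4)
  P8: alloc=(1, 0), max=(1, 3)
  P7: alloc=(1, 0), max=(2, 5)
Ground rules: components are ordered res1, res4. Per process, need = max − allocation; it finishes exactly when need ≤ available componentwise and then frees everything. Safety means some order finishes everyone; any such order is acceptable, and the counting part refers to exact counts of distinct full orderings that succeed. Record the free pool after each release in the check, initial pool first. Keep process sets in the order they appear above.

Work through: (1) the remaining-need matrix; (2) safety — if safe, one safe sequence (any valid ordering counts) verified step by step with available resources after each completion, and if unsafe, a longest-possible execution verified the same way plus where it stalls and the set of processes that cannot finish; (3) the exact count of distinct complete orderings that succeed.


(1) Need matrix, components ordered res1, res4:
  P3: (2, 2)
  P2: (3, 2)
  P8: (0, 3)
  P7: (1, 5)
(2) The state is SAFE; one workable sequence: P3, P8, P7, P2.
Key observation: the first exact fit in this order is P3 — it needs (2, 2) with (2, 3) free, meeting a requested resource to the last unit.
Step-by-step check:
  pool = (2, 3)
  P3: need (2, 2) fits (2, 3); releases (3, 2), pool now (5, 5)
  P8: need (0, 3) fits (5, 5); releases (1, 0), pool now (6, 5)
  P7: need (1, 5) fits (6, 5); releases (1, 0), pool now (7, 5)
  P2: need (3, 2) fits (7, 5); releases (0, 2), pool now (7, 7)
(3) The exact count: 10 of the possible complete orderings are safe sequences.


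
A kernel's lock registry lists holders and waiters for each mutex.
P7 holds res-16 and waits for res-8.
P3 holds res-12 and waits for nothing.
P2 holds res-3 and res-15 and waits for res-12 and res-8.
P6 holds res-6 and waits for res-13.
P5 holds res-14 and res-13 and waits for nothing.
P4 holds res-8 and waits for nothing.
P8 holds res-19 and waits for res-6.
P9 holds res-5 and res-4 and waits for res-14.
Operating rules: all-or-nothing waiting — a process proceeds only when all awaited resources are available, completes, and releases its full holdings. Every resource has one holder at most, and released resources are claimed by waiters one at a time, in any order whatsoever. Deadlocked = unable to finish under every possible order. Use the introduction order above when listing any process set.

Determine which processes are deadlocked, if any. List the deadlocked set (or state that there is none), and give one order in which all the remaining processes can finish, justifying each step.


The deadlocked set is empty.
Key observation: no waiting chain loops back on itself — every chain ends at a process that waits on nothing, so everyone eventually runs.
One completion order for the rest: P4, P3, P2, P5, P6, P9, P8, P7.
Check, step by step:
  P4 waits on nothing -> runs at once and releases res-8
  P3 waits on nothing -> runs at once and releases res-12
  run P2 (all its waits — res-12 and res-8 — are resolved); releases res-3 and res-15
  P5 waits on nothing -> runs at once and releases res-14 and res-13
  run P6 (all its waits — res-13 — are resolved); releases res-6
  run P9 (all its waits — res-14 — are resolved); releases res-5 and res-4
  run P8 (all its waits — res-6 — are resolved); releases res-19
  run P7 (all its waits — res-8 — are resolved); releases res-16


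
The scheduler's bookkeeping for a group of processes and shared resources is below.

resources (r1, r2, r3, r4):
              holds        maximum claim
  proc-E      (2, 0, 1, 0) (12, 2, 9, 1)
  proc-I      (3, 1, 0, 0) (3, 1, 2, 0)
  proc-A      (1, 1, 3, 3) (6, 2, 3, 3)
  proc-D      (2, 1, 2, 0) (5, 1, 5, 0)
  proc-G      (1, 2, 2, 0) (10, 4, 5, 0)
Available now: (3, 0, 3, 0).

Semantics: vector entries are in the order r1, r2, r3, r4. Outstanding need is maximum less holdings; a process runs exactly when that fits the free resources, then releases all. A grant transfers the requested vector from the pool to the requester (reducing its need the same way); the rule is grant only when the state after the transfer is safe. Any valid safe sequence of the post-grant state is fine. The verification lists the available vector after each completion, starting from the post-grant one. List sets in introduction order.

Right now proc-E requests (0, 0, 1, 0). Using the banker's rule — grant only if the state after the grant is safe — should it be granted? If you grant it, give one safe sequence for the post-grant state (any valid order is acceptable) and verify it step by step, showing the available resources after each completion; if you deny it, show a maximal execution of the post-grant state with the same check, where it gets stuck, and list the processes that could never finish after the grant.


GRANT: granting preserves safety; a valid post-grant sequence is proc-I, proc-A, proc-D, proc-G, proc-E.
Key observation: even at the reduced pool (3, 0, 2, 0), proc-I fits immediately, so safety survives the grant.
Check on the post-grant state, step by step:
  pool = (3, 0, 2, 0)
  run proc-I (needs (0, 0, 2, 0), free (3, 0, 2, 0)); after release of (3, 1, 0, 0) the pool is (6, 1, 2, 0)
  run proc-A (needs (5, 1, 0, 0), free (6, 1, 2, 0)); after release of (1, 1, 3, 3) the pool is (7, 2, 5, 3)
  run proc-D (needs (3, 0, 3, 0), free (7, 2, 5, 3)); after release of (2, 1, 2, 0) the pool is (9, 3, 7, 3)
  run proc-G (needs (9, 2, 3, 0), free (9, 3, 7, 3)); after release of (1, 2, 2, 0) the pool is (10, 5, 9, 3)
  run proc-E (needs (10, 2, 7, 1), free (10, 5, 9, 3)); after release of (2, 0, 2, 0) the pool is (12, 5, 11, 3)


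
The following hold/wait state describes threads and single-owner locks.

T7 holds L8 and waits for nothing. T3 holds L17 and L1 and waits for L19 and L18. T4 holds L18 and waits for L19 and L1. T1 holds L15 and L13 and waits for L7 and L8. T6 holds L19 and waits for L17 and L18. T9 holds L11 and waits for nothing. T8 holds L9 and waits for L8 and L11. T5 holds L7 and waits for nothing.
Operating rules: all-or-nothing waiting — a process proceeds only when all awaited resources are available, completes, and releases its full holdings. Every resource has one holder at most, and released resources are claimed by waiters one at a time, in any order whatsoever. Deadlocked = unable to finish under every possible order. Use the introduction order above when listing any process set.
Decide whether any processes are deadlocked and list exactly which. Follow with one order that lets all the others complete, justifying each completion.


Deadlocked set: T3, T4 and T6.
Key observation: the cycle T3 -> T4 -> T3 can never break — each member waits on the next; T6 is caught in further circular waits.
The rest can finish in the order T9, T7, T8, T5, T1.
Check, step by step:
  T9: no waits; runs immediately, freeing L11
  T7: no waits; runs immediately, freeing L8
  run T8 (all its waits — L8 and L11 — are resolved); releases L9
  T5: no waits; runs immediately, freeing L7
  run T1 (all its waits — L7 and L8 — are resolved); releases L15 and L13


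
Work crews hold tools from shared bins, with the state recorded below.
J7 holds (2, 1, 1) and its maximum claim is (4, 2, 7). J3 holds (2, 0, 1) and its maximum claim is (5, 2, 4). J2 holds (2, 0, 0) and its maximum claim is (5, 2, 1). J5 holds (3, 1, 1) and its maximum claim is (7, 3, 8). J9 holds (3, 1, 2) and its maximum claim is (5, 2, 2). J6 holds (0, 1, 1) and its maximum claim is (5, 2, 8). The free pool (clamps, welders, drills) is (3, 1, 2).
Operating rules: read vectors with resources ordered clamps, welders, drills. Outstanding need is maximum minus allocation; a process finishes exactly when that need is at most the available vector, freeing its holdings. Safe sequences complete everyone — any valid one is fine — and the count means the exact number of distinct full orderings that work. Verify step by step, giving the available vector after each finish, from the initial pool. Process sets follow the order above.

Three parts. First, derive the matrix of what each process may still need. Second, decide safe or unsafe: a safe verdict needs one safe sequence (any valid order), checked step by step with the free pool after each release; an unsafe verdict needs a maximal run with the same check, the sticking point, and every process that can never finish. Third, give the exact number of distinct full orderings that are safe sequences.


(1) Remaining need (order clamps, welders, drills):
  J7: (2, 1, 6)
  J3: (3, 2, 3)
  J2: (3, 2, 1)
  J5: (4, 2, 7)
  J9: (2, 1, 0)
  J6: (5, 1, 7)
(2) UNSAFE — no complete ordering exists.
Key observation: once J9, J3, J2 finish, the pool peaks at (10, 2, 5) — and every remaining process still needs more drills than that.
The run J9, J3, J2 cannot be extended any further. Walking it through:
  pool = (3, 1, 2)
  J9 needs (2, 1, 0) <= (3, 1, 2) -> finishes; pool += (3, 1, 2) = (6, 2, 4)
  J3 needs (3, 2, 3) <= (6, 2, 4) -> finishes; pool += (2, 0, 1) = (8, 2, 5)
  J2 needs (3, 2, 1) <= (8, 2, 5) -> finishes; pool += (2, 0, 0) = (10, 2, 5)
  J7 cannot run: need (2, 1, 6) vs free (10, 2, 5) (insufficient drills)
  J5 cannot run: need (4, 2, 7) vs free (10, 2, 5) (insufficient drills)
  J6 cannot run: need (5, 1, 7) vs free (10, 2, 5) (insufficient drills)
Processes that can never finish: J7, J5 and J6.
(3) Precisely 0 of the possible complete orderings are safe sequences.


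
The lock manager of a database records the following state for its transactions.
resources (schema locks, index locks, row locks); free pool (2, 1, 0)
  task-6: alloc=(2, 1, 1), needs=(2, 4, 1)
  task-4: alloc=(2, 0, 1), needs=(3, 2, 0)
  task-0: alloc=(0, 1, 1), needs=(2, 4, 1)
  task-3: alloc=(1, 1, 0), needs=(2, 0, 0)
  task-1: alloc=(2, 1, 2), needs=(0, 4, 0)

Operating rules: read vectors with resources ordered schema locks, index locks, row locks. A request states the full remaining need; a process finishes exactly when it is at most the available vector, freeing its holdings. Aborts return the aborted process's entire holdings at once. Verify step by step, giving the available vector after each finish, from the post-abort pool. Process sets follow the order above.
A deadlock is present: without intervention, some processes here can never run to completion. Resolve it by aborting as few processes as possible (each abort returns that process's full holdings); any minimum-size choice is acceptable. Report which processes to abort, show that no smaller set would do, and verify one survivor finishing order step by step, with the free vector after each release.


The answer: abort task-0 and task-1.
Key observation: before aborting task-0 and task-1, task-6 was permanently blocked — no order could ever run it; afterwards it completes at step 3.
Minimality, checking each single-abort alternative: task-6 alone leaves task-0 blocked (short on index locks); task-4 alone leaves task-6 blocked (short on index locks); task-0 alone leaves task-6 blocked (short on index locks); task-3 alone leaves task-6 blocked (short on index locks); task-1 alone leaves task-6 blocked (short on index locks).
One survivor order: task-4, task-3, task-6. Verifying each step (post-abort pool first):
  pool = (4, 3, 3)
  task-4 needs (3, 2, 0) <= (4, 3, 3) -> finishes; pool += (2, 0, 1) = (6, 3, 4)
  task-3 needs (2, 0, 0) <= (6, 3, 4) -> finishes; pool += (1, 1, 0) = (7, 4, 4)
  task-6 needs (2, 4, 1) <= (7, 4, 4) -> finishes; pool += (2, 1, 1) = (9, 5, 5)


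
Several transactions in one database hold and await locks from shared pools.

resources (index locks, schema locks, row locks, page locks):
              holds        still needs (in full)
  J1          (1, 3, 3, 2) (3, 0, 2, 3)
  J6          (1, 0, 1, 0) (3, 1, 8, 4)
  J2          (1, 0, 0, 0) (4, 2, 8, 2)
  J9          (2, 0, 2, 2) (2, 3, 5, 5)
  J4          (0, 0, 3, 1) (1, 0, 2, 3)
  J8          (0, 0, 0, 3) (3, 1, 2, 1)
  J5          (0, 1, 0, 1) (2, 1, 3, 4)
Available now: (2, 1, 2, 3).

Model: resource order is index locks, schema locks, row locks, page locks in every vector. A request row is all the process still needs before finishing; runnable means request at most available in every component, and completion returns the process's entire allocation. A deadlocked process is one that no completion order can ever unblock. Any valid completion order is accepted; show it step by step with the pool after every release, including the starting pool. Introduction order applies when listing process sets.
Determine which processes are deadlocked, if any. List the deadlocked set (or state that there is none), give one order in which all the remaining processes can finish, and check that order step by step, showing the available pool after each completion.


The deadlocked set is J1, J6, J2, J9 and J8.
Key observation: after J4, J5 the pool peaks at (2, 2, 5, 5), and each blocked process is short somewhere: J1 on index locks; J6 on index locks, row locks; J2 on index locks, row locks; J9 on schema locks; J8 on index locks.
One completion order for the rest: J4, J5. Step-by-step check:
  pool = (2, 1, 2, 3)
  J4: need (1, 0, 2, 3) fits (2, 1, 2, 3); releases (0, 0, 3, 1), pool now (2, 1, 5, 4)
  J5: need (2, 1, 3, 4) fits (2, 1, 5, 4); releases (0, 1, 0, 1), pool now (2, 2, 5, 5)
The stuck group stays short no matter what:
  J1 still needs (3, 0, 2, 3) but only (2, 2, 5, 5) is free — short on index locks
  J6 still needs (3, 1, 8, 4) but only (2, 2, 5, 5) is free — short on index locks and row locks
  J2 still needs (4, 2, 8, 2) but only (2, 2, 5, 5) is free — short on index locks and row locks
  J9 still needs (2, 3, 5, 5) but only (2, 2, 5, 5) is free — short on schema locks
  J8 still needs (3, 1, 2, 1) but only (2, 2, 5, 5) is free — short on index locks


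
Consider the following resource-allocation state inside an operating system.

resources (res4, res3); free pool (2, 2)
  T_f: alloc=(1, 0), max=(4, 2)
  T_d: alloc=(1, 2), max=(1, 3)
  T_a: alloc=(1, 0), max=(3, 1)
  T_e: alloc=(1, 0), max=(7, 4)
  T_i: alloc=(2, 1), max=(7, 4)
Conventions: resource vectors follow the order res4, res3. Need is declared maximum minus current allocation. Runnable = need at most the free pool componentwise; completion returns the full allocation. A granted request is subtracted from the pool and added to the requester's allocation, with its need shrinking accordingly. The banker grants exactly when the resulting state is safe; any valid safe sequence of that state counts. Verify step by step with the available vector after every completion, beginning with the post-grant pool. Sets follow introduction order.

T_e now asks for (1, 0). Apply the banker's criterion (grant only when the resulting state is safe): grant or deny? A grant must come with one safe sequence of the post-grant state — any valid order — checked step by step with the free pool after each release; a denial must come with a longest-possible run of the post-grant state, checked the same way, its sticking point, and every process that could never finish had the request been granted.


DENY — the pretend-granted state is unsafe.
Key observation: res4 is the bottleneck — with T_d, T_a, T_f done the pool holds (4, 4), short of every remaining need.
Pretend the grant happened; the run T_d, T_a, T_f goes as far as possible. Walking it through:
  pool = (1, 2)
  run T_d (needs (0, 1), free (1, 2)); after release of (1, 2) the pool is (2, 4)
  run T_a (needs (2, 1), free (2, 4)); after release of (1, 0) the pool is (3, 4)
  run T_f (needs (3, 2), free (3, 4)); after release of (1, 0) the pool is (4, 4)
  T_e cannot run: need (5, 4) vs free (4, 4) (insufficient res4)
  T_i cannot run: need (5, 3) vs free (4, 4) (insufficient res4)
Post-grant, the permanently blocked set is T_e and T_i.


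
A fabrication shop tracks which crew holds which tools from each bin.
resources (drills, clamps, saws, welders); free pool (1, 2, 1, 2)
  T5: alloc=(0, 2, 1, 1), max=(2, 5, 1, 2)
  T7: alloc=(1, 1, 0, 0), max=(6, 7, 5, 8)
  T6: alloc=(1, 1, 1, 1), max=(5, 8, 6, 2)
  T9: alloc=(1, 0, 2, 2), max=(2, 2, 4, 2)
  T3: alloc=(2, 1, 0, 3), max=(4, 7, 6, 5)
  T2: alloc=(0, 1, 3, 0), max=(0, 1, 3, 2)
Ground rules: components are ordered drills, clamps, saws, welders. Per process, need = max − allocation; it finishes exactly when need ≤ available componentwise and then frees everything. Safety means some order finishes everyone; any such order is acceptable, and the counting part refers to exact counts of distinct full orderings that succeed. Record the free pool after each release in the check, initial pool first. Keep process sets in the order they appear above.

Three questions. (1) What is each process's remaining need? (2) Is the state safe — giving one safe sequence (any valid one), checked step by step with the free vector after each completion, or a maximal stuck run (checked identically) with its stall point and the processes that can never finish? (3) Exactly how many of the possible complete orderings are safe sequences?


(1) Need matrix, components ordered drills, clamps, saws, welders:
  T5: (2, 3, 0, 1)
  T7: (5, 6, 5, 8)
  T6: (4, 7, 5, 1)
  T9: (1, 2, 2, 0)
  T3: (2, 6, 6, 2)
  T2: (0, 0, 0, 2)
(2) UNSAFE.
Key observation: T2, T9, T5 can finish, but then (2, 5, 7, 5) is all there is, and the blocked group's clamps demands exceed it.
A maximal execution: T2, T9, T5 — then nothing else fits. Walking it through:
  pool = (1, 2, 1, 2)
  T2 needs (0, 0, 0, 2) <= (1, 2, 1, 2) -> finishes; pool += (0, 1, 3, 0) = (1, 3, 4, 2)
  T9 needs (1, 2, 2, 0) <= (1, 3, 4, 2) -> finishes; pool += (1, 0, 2, 2) = (2, 3, 6, 4)
  T5 needs (2, 3, 0, 1) <= (2, 3, 6, 4) -> finishes; pool += (0, 2, 1, 1) = (2, 5, 7, 5)
  blocked: T7 wants (5, 6, 5, 8), pool (2, 5, 7, 5) — not enough drills, clamps and welders
  blocked: T6 wants (4, 7, 5, 1), pool (2, 5, 7, 5) — not enough drills and clamps
  blocked: T3 wants (2, 6, 6, 2), pool (2, 5, 7, 5) — not enough clamps
Never able to finish: T7, T6 and T3.
(3) The exact count: 0 of the possible complete orderings are safe sequences.


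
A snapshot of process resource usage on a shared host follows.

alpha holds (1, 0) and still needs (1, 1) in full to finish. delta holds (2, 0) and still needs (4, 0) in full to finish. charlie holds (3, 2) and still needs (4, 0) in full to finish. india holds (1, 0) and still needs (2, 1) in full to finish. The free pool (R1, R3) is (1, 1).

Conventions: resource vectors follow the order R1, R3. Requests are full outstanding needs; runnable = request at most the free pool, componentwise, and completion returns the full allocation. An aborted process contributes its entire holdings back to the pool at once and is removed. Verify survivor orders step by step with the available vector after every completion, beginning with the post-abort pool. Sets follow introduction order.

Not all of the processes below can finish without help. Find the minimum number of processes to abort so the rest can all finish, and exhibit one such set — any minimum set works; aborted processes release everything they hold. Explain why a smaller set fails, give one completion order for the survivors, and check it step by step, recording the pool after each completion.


Minimum abort set: delta.
Key observation: aborting delta returns (2, 0), and charlie — hopeless before — runs at step 2 with the returned capacity in the pool.
Minimality: the empty abort set fails — the state is deadlocked as it stands.
Survivors finish in the order: india, charlie, alpha. Walking it through (pool after the aborts first):
  pool = (3, 1)
  run india (needs (2, 1), free (3, 1)); after release of (1, 0) the pool is (4, 1)
  run charlie (needs (4, 0), free (4, 1)); after release of (3, 2) the pool is (7, 3)
  run alpha (needs (1, 1), free (7, 3)); after release of (1, 0) the pool is (8, 3)


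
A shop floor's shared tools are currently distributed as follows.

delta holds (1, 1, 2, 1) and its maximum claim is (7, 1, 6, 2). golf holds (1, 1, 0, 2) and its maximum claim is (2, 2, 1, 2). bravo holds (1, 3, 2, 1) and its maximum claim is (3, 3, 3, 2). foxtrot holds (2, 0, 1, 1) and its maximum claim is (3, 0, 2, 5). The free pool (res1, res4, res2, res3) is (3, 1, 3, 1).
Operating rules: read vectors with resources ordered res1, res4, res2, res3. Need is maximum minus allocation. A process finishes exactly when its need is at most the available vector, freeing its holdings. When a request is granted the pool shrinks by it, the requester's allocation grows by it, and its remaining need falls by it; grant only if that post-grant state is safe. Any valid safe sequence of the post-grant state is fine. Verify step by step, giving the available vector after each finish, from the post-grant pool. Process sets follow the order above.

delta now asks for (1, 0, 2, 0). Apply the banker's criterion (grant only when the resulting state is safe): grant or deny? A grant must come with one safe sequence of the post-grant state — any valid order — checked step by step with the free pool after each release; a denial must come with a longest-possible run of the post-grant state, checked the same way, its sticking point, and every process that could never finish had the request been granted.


GRANT. The post-grant state is safe; one safe sequence: golf, bravo, foxtrot, delta.
Key observation: even at the reduced pool (2, 1, 1, 1), golf fits immediately, so safety survives the grant.
Check on the post-grant state, step by step:
  pool = (2, 1, 1, 1)
  run golf (needs (1, 1, 1, 0), free (2, 1, 1, 1)); after release of (1, 1, 0, 2) the pool is (3, 2, 1, 3)
  run bravo (needs (2, 0, 1, 1), free (3, 2, 1, 3)); after release of (1, 3, 2, 1) the pool is (4, 5, 3, 4)
  run foxtrot (needs (1, 0, 1, 4), free (4, 5, 3, 4)); after release of (2, 0, 1, 1) the pool is (6, 5, 4, 5)
  run delta (needs (5, 0, 2, 1), free (6, 5, 4, 5)); after release of (2, 1, 4, 1) the pool is (8, 6, 8, 6)


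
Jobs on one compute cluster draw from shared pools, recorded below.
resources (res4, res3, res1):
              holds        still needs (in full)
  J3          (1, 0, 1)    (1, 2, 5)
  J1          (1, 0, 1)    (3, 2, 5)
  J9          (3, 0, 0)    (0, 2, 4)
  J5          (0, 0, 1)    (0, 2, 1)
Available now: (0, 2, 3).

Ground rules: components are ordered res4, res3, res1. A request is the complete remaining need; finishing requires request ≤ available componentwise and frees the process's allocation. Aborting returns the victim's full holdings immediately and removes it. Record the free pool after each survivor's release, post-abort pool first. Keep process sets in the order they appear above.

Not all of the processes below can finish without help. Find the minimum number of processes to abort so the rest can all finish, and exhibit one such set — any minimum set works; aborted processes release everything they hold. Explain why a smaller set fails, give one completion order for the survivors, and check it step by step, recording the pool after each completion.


Abort J3.
Key observation: the returned (1, 0, 1) from J3 is what brings J1 — unrunnable before, under any order — into play at step 3.
Minimality: the empty abort set fails — the state is deadlocked as it stands.
The survivors complete as J5, J9, J1. Step-by-step check (starting from the post-abort pool):
  pool = (1, 2, 4)
  J5: need (0, 2, 1) fits (1, 2, 4); releases (0, 0, 1), pool now (1, 2, 5)
  J9: need (0, 2, 4) fits (1, 2, 5); releases (3, 0, 0), pool now (4, 2, 5)
  J1: need (3, 2, 5) fits (4, 2, 5); releases (1, 0, 1), pool now (5, 2, 6)


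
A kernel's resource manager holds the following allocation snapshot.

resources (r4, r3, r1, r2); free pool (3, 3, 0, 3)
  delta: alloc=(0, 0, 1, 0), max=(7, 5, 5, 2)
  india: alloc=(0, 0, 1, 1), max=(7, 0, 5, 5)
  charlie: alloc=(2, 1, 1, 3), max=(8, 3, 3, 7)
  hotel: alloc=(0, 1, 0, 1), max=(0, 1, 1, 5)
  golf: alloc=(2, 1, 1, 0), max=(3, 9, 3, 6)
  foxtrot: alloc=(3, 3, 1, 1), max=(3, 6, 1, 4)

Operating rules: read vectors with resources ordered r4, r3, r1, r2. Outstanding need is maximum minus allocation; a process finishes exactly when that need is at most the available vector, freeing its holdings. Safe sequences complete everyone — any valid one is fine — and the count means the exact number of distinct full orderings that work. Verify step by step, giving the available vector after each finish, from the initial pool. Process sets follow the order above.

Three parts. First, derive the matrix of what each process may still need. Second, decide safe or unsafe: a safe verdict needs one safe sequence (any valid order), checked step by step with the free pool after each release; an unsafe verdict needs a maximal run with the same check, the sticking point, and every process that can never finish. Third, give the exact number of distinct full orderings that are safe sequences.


(1) Need matrix, components ordered r4, r3, r1, r2:
  delta: (7, 5, 4, 2)
  india: (7, 0, 4, 4)
  charlie: (6, 2, 2, 4)
  hotel: (0, 0, 1, 4)
  golf: (1, 8, 2, 6)
  foxtrot: (0, 3, 0, 3)
(2) The state is UNSAFE.
Key observation: no order helps: past foxtrot, hotel, the free pool tops out at (6, 7, 1, 5), below what each blocked process needs in r1.
The run foxtrot, hotel cannot be extended any further. Verifying each step:
  pool = (3, 3, 0, 3)
  foxtrot needs (0, 3, 0, 3) <= (3, 3, 0, 3) -> finishes; pool += (3, 3, 1, 1) = (6, 6, 1, 4)
  hotel needs (0, 0, 1, 4) <= (6, 6, 1, 4) -> finishes; pool += (0, 1, 0, 1) = (6, 7, 1, 5)
  delta cannot run: need (7, 5, 4, 2) vs free (6, 7, 1, 5) (insufficient r4 and r1)
  india cannot run: need (7, 0, 4, 4) vs free (6, 7, 1, 5) (insufficient r4 and r1)
  charlie cannot run: need (6, 2, 2, 4) vs free (6, 7, 1, 5) (insufficient r1)
  golf cannot run: need (1, 8, 2, 6) vs free (6, 7, 1, 5) (insufficient r3, r1 and r2)
Never able to finish: delta, india, charlie and golf.
(3) The exact count: 0 of the possible complete orderings are safe sequences.


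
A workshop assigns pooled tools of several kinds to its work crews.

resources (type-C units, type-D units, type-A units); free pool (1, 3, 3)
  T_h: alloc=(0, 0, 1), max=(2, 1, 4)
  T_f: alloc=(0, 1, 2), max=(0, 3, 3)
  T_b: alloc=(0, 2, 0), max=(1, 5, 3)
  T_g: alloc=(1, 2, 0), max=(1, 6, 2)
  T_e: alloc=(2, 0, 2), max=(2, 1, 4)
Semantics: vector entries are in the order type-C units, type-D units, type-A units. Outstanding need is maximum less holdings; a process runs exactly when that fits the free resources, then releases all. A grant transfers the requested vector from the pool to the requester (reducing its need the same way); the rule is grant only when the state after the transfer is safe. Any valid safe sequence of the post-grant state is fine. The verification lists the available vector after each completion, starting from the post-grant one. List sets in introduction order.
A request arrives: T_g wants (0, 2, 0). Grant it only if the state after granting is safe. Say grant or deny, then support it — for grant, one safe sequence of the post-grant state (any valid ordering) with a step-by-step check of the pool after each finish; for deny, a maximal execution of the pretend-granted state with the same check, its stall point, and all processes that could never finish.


DENY: after the grant no complete ordering would exist.
Key observation: even finishing T_e, T_h leaves just (3, 1, 6) free — too little type-D units for any of the remaining processes.
Pretend the grant happened; the run T_e, T_h goes as far as possible. Check, step by step:
  pool = (1, 1, 3)
  run T_e (needs (0, 1, 2), free (1, 1, 3)); after release of (2, 0, 2) the pool is (3, 1, 5)
  run T_h (needs (2, 1, 3), free (3, 1, 5)); after release of (0, 0, 1) the pool is (3, 1, 6)
  blocked: T_f wants (0, 2, 1), pool (3, 1, 6) — not enough type-D units
  blocked: T_b wants (1, 3, 3), pool (3, 1, 6) — not enough type-D units
  blocked: T_g wants (0, 2, 2), pool (3, 1, 6) — not enough type-D units
Had the request been granted, T_f, T_b and T_g could never finish.


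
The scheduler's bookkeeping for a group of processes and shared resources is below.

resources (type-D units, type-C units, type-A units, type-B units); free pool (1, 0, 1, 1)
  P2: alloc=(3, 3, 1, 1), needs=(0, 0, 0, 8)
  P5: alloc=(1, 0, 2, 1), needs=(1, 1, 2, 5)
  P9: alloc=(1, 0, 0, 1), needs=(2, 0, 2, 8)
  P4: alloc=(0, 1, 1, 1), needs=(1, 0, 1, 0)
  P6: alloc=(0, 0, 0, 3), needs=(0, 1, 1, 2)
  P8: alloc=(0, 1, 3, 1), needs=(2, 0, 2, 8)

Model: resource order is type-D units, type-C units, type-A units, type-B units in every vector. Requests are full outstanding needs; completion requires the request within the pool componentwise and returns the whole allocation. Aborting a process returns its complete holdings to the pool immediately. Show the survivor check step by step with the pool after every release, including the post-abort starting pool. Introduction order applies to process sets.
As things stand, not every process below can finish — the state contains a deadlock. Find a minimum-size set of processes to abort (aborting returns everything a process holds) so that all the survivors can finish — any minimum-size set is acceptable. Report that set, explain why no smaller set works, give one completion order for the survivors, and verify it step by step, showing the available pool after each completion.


The answer: abort P9 and P8.
Key observation: aborting P9 and P8 returns (1, 1, 3, 2), and P2 — hopeless before — runs at step 4 with the returned capacity in the pool.
Why nothing smaller works — every single abort fails: P2 alone leaves P9 blocked (short on type-B units); P5 alone leaves P2 blocked (short on type-B units); P9 alone leaves P2 blocked (short on type-B units); P4 alone leaves P2 blocked (short on type-B units); P6 alone leaves P2 blocked (short on type-B units); P8 alone leaves P2 blocked (short on type-B units).
One survivor order: P6, P4, P5, P2. Walking it through (post-abort pool first):
  pool = (2, 1, 4, 3)
  run P6 (needs (0, 1, 1, 2), free (2, 1, 4, 3)); after release of (0, 0, 0, 3) the pool is (2, 1, 4, 6)
  run P4 (needs (1, 0, 1, 0), free (2, 1, 4, 6)); after release of (0, 1, 1, 1) the pool is (2, 2, 5, 7)
  run P5 (needs (1, 1, 2, 5), free (2, 2, 5, 7)); after release of (1, 0, 2, 1) the pool is (3, 2, 7, 8)
  run P2 (needs (0, 0, 0, 8), free (3, 2, 7, 8)); after release of (3, 3, 1, 1) the pool is (6, 5, 8, 9)


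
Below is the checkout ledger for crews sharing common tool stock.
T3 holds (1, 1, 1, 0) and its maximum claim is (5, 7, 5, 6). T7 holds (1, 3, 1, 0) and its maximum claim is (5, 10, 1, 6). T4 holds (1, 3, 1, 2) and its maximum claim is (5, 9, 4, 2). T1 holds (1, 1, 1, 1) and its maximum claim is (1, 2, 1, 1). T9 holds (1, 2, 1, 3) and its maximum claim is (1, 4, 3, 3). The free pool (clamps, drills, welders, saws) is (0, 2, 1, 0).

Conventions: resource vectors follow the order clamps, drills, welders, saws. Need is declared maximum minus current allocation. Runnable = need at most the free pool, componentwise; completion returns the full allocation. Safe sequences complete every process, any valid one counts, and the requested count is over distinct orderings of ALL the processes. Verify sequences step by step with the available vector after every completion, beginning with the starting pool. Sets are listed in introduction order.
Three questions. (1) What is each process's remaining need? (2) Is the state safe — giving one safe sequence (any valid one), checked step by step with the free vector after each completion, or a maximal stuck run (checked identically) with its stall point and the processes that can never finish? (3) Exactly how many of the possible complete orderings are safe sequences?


(1) Outstanding need per process (order clamps, drills, welders, saws):
  T3: (4, 6, 4, 6)
  T7: (4, 7, 0, 6)
  T4: (4, 6, 3, 0)
  T1: (0, 1, 0, 0)
  T9: (0, 2, 2, 0)
(2) UNSAFE.
Key observation: the wall is clamps: completing T1, T9 brings the pool only to (2, 5, 3, 4), and all the rest need more.
A maximal execution: T1, T9 — then nothing else fits. Walking it through:
  pool = (0, 2, 1, 0)
  T1 needs (0, 1, 0, 0) <= (0, 2, 1, 0) -> finishes; pool += (1, 1, 1, 1) = (1, 3, 2, 1)
  T9 needs (0, 2, 2, 0) <= (1, 3, 2, 1) -> finishes; pool += (1, 2, 1, 3) = (2, 5, 3, 4)
  T3 cannot run: need (4, 6, 4, 6) vs free (2, 5, 3, 4) (insufficient clamps, drills, welders and saws)
  T7 cannot run: need (4, 7, 0, 6) vs free (2, 5, 3, 4) (insufficient clamps, drills and saws)
  T4 cannot run: need (4, 6, 3, 0) vs free (2, 5, 3, 4) (insufficient clamps and drills)
Processes that can never finish: T3, T7 and T4.
(3) Precisely 0 of the possible complete orderings are safe sequences.


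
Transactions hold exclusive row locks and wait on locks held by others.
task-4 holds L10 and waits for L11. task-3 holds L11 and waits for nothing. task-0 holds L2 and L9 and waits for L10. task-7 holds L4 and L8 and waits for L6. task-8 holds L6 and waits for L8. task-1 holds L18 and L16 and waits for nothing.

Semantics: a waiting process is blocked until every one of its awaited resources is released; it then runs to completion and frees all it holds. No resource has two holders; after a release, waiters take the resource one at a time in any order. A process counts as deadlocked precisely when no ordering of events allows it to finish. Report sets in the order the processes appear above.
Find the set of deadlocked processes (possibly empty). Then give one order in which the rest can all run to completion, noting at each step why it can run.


The deadlocked set is task-7 and task-8.
Key observation: the loop task-7 -> task-8 -> task-7 blocks itself forever; no other process is dragged down with it.
A valid finishing order for the others: task-3, task-4, task-0, task-1.
Verifying each step:
  run task-3 (it waits on nothing); releases L11
  run task-4 (all its waits — L11 — are resolved); releases L10
  run task-0 (all its waits — L10 — are resolved); releases L2 and L9
  run task-1 (it waits on nothing); releases L18 and L16


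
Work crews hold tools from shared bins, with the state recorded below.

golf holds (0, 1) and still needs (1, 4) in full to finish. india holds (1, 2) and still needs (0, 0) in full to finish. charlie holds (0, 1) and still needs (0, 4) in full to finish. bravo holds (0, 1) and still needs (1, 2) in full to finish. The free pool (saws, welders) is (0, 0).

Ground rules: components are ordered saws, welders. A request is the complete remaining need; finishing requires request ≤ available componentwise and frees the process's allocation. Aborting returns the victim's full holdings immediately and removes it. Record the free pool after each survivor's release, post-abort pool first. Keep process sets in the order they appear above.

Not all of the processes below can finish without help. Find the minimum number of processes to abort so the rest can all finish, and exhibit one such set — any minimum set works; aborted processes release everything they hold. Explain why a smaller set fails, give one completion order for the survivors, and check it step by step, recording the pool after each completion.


Minimum abort set: golf.
Key observation: no ordering could ever have run charlie before the abort of golf; with (0, 1) back in the pool it fits at step 3.
No smaller set exists: with zero aborts the deadlock remains.
The survivors complete as india, bravo, charlie. Walking it through (starting from the post-abort pool):
  pool = (0, 1)
  india needs (0, 0) <= (0, 1) -> finishes; pool += (1, 2) = (1, 3)
  bravo needs (1, 2) <= (1, 3) -> finishes; pool += (0, 1) = (1, 4)
  charlie needs (0, 4) <= (1, 4) -> finishes; pool += (0, 1) = (1, 5)


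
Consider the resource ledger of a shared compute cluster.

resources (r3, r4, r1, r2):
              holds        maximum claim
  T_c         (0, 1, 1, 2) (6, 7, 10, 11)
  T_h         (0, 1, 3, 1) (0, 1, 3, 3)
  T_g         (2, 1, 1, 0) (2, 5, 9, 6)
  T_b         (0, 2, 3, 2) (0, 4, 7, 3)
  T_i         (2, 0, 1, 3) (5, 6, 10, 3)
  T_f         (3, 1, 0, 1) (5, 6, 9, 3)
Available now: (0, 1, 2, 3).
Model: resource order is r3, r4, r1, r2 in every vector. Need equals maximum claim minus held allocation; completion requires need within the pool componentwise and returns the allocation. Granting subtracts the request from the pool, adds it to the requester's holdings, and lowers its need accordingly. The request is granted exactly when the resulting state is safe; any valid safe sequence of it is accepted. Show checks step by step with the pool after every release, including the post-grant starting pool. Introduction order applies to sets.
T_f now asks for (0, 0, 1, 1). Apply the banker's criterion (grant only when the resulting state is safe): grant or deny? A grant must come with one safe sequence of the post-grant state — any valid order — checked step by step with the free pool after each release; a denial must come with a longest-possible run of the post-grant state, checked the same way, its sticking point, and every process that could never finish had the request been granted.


DENY: after the grant no complete ordering would exist.
Key observation: no order helps: past T_h, T_b, the free pool tops out at (0, 4, 7, 5), below what each blocked process needs in r1.
After a pretend grant, a maximal execution: T_h, T_b — then nothing else fits. Walking it through:
  pool = (0, 1, 1, 2)
  T_h: need (0, 0, 0, 2) fits (0, 1, 1, 2); releases (0, 1, 3, 1), pool now (0, 2, 4, 3)
  T_b: need (0, 2, 4, 1) fits (0, 2, 4, 3); releases (0, 2, 3, 2), pool now (0, 4, 7, 5)
  T_c cannot run: need (6, 6, 9, 9) vs free (0, 4, 7, 5) (insufficient r3, r4, r1 and r2)
  T_g cannot run: need (0, 4, 8, 6) vs free (0, 4, 7, 5) (insufficient r1 and r2)
  T_i cannot run: need (3, 6, 9, 0) vs free (0, 4, 7, 5) (insufficient r3, r4 and r1)
  T_f cannot run: need (2, 5, 8, 1) vs free (0, 4, 7, 5) (insufficient r3, r4 and r1)
Processes that could never finish after the grant: T_c, T_g, T_i and T_f.
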